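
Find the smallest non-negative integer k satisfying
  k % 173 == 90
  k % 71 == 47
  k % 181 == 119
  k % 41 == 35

3447807

From k ≡ 90 (mod 173) write k = 90 + 173t. Substituting into k ≡ 47 (mod 71) gives 173t ≡ 28 (mod 71), and since 31⁻¹ ≡ 55 (mod 71), t ≡ 49. Hence k ≡ 90 + 173·49 = 8567 (mod 12283).
From k ≡ 8567 (mod 12283) write k = 8567 + 12283t. Substituting into k ≡ 119 (mod 181) gives 12283t ≡ 59 (mod 181), and since 156⁻¹ ≡ 152 (mod 181), t ≡ 99. Hence k ≡ 8567 + 12283·99 = 1224584 (mod 2223223).
From k ≡ 1224584 (mod 2223223) write k = 1224584 + 2223223t. Substituting into k ≡ 35 (mod 41) gives 2223223t ≡ 39 (mod 41), and since 39⁻¹ ≡ 20 (mod 41), t ≡ 1. Hence k ≡ 1224584 + 2223223·1 = 3447807 (mod 91152143).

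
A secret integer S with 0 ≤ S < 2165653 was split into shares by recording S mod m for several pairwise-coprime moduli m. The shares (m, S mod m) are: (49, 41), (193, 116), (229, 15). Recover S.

The moduli are pairwise coprime; N = 49·193·229 = 2165653.
N/49 = 44197; 44197 ≡ 48 (mod 49); 48·48 ≡ 1, so inverse 48.
N/193 = 11221; 11221 ≡ 27 (mod 193); 27·143 ≡ 1, so inverse 143.
N/229 = 9457; 9457 ≡ 68 (mod 229); 68·64 ≡ 1, so inverse 64.
S ≡ 41·44197·48 + 116·11221·143 + 15·9457·64 = 282192364.
282192364 mod 2165653 = 657474.

657474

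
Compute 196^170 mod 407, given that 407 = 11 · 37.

Mod 11: 196 ≡ 9; since 10 | 170, by Fermat 9^170 ≡ 1 (mod 11).
Mod 37: 196 ≡ 11; by Fermat, exponent reduces to 170 mod 36 = 26; 11^26 ≡ 10 (mod 37).
Combine by CRT: x ≡ 1 (mod 11), x ≡ 10 (mod 37) ⇒ x ≡ 232 (mod 407).

232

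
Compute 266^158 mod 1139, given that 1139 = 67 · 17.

927

Mod 67: 266 ≡ 65; by Fermat, exponent reduces to 158 mod 66 = 26; 65^26 ≡ 56 (mod 67).
Mod 17: 266 ≡ 11; by Fermat, exponent reduces to 158 mod 16 = 14; 11^14 ≡ 9 (mod 17).
Combine by CRT: x ≡ 56 (mod 67), x ≡ 9 (mod 17) ⇒ x ≡ 927 (mod 1139).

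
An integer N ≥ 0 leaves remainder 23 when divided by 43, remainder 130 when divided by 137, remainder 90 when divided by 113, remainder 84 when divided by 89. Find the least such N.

The moduli are pairwise coprime; M = 43·137·113·89 = 59245787.
M/43 = 1377809; 1377809 ≡ 3 (mod 43); 3·29 ≡ 1, so inverse 29.
M/137 = 432451; 432451 ≡ 79 (mod 137); 79·111 ≡ 1, so inverse 111.
M/113 = 524299; 524299 ≡ 92 (mod 113); 92·43 ≡ 1, so inverse 43.
M/89 = 665683; 665683 ≡ 52 (mod 89); 52·12 ≡ 1, so inverse 12.
N ≡ 23·1377809·29 + 130·432451·111 + 90·524299·43 + 84·665683·12 = 9859312127.
9859312127 mod 59245787 = 24511485.

24511485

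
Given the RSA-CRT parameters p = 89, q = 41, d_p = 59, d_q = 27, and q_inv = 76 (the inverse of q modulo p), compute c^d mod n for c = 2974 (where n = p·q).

2326

m₁ = c^(d_p) mod p: c ≡ 37 (mod 89), and 37^59 mod 89 = 12.
m₂ = c^(d_q) mod q: c ≡ 22 (mod 41), and 22^27 mod 41 = 30.
h = q_inv·(m₁ − m₂) mod p = 76·(12 − 30) mod 89 = 56.
m = m₂ + h·q = 30 + 56·41 = 2326.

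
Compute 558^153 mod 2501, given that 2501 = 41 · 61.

1644

Mod 41: 558 ≡ 25; by Fermat, exponent reduces to 153 mod 40 = 33; 25^33 ≡ 4 (mod 41).
Mod 61: 558 ≡ 9; by Fermat, exponent reduces to 153 mod 60 = 33; 9^33 ≡ 58 (mod 61).
Combine by CRT: x ≡ 4 (mod 41), x ≡ 58 (mod 61) ⇒ x ≡ 1644 (mod 2501).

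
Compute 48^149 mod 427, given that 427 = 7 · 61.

Mod 7: 48 ≡ 6; by Fermat, exponent reduces to 149 mod 6 = 5; 6^5 ≡ 6 (mod 7).
Mod 61: 48 ≡ 48; by Fermat, exponent reduces to 149 mod 60 = 29; 48^29 ≡ 14 (mod 61).
Combine by CRT: x ≡ 6 (mod 7), x ≡ 14 (mod 61) ⇒ x ≡ 258 (mod 427).

258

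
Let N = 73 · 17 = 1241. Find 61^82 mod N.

Mod 73: 61 ≡ 61; by Fermat, exponent reduces to 82 mod 72 = 10; 61^10 ≡ 41 (mod 73).
Mod 17: 61 ≡ 10; by Fermat, exponent reduces to 82 mod 16 = 2; 10^2 ≡ 15 (mod 17).
Combine by CRT: x ≡ 41 (mod 73), x ≡ 15 (mod 17) ⇒ x ≡ 406 (mod 1241).

406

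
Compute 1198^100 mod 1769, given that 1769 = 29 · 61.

Mod 29: 1198 ≡ 9; by Fermat, exponent reduces to 100 mod 28 = 16; 9^16 ≡ 23 (mod 29).
Mod 61: 1198 ≡ 39; by Fermat, exponent reduces to 100 mod 60 = 40; 39^40 ≡ 13 (mod 61).
Combine by CRT: x ≡ 23 (mod 29), x ≡ 13 (mod 61) ⇒ x ≡ 806 (mod 1769).

806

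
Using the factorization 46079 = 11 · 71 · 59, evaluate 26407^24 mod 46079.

Mod 11: 26407 ≡ 7; by Fermat, exponent reduces to 24 mod 10 = 4; 7^4 ≡ 3 (mod 11).
Mod 71: 26407 ≡ 66; 66^24 ≡ 57 (mod 71).
Mod 59: 26407 ≡ 34; 34^24 ≡ 15 (mod 59).
Combine by CRT: x ≡ 3 (mod 11), x ≡ 57 (mod 71), x ≡ 15 (mod 59) ⇒ x ≡ 18659 (mod 46079).

18659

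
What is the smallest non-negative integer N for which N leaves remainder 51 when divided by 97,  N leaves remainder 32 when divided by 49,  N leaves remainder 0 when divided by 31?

From N ≡ 51 (mod 97) write N = 51 + 97t. Substituting into N ≡ 32 (mod 49) gives 97t ≡ 30 (mod 49), and since 48⁻¹ ≡ 48 (mod 49), t ≡ 19. Hence N ≡ 51 + 97·19 = 1894 (mod 4753).
From N ≡ 1894 (mod 4753) write N = 1894 + 4753t. Substituting into N ≡ 0 (mod 31) gives 4753t ≡ 28 (mod 31), and since 10⁻¹ ≡ 28 (mod 31), t ≡ 9. Hence N ≡ 1894 + 4753·9 = 44671 (mod 147343).

44671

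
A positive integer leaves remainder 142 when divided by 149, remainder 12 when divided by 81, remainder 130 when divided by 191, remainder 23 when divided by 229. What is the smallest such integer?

51620745

From t ≡ 142 (mod 149) write t = 142 + 149s. Substituting into t ≡ 12 (mod 81) gives 149s ≡ 32 (mod 81), and since 68⁻¹ ≡ 56 (mod 81), s ≡ 10. Hence t ≡ 142 + 149·10 = 1632 (mod 12069).
From t ≡ 1632 (mod 12069) write t = 1632 + 12069s. Substituting into t ≡ 130 (mod 191) gives 12069s ≡ 26 (mod 191), and since 36⁻¹ ≡ 69 (mod 191), s ≡ 75. Hence t ≡ 1632 + 12069·75 = 906807 (mod 2305179).
From t ≡ 906807 (mod 2305179) write t = 906807 + 2305179s. Substituting into t ≡ 23 (mod 229) gives 2305179s ≡ 56 (mod 229), and since 65⁻¹ ≡ 74 (mod 229), s ≡ 22. Hence t ≡ 906807 + 2305179·22 = 51620745 (mod 527885991).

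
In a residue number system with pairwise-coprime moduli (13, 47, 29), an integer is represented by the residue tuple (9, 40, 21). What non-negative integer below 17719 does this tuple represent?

The moduli are pairwise coprime; N = 13·47·29 = 17719.
N/13 = 1363; 1363 ≡ 11 (mod 13); 11·6 ≡ 1, so inverse 6.
N/47 = 377; 377 ≡ 1 (mod 47), inverse 1.
N/29 = 611; 611 ≡ 2 (mod 29); 2·15 ≡ 1, so inverse 15.
x ≡ 9·1363·6 + 40·377·1 + 21·611·15 = 281147.
281147 mod 17719 = 15362.

15362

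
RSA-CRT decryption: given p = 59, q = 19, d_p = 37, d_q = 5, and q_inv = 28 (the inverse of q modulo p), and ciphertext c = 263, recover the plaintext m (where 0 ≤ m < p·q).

m₁ = c^(d_p) mod p: c ≡ 27 (mod 59), and 27^37 mod 59 = 17.
m₂ = c^(d_q) mod q: c ≡ 16 (mod 19), and 16^5 mod 19 = 4.
h = q_inv·(m₁ − m₂) mod p = 28·(17 − 4) mod 59 = 10.
m = m₂ + h·q = 4 + 10·19 = 194.

194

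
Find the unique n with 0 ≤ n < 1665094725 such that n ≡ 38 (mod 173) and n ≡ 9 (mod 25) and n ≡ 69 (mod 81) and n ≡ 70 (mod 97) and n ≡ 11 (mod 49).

614197959

The moduli are pairwise coprime; M = 173·25·81·97·49 = 1665094725.
M/173 = 9624825; 9624825 ≡ 143 (mod 173); 143·98 ≡ 1, so inverse 98.
M/25 = 66603789; 66603789 ≡ 14 (mod 25); 14·9 ≡ 1, so inverse 9.
M/81 = 20556725; 20556725 ≡ 59 (mod 81); 59·11 ≡ 1, so inverse 11.
M/97 = 17165925; 17165925 ≡ 29 (mod 97); 29·87 ≡ 1, so inverse 87.
M/49 = 33981525; 33981525 ≡ 25 (mod 49); 25·2 ≡ 1, so inverse 2.
n ≡ 38·9624825·98 + 9·66603789·9 + 69·20556725·11 + 70·17165925·87 + 11·33981525·2 = 162128386284.
162128386284 mod 1665094725 = 614197959.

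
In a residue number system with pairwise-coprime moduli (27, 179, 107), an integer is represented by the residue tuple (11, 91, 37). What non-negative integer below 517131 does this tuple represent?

349499

The moduli are pairwise coprime; N = 27·179·107 = 517131.
N/27 = 19153; 19153 ≡ 10 (mod 27); 10·19 ≡ 1, so inverse 19.
N/179 = 2889; 2889 ≡ 25 (mod 179); 25·43 ≡ 1, so inverse 43.
N/107 = 4833; 4833 ≡ 18 (mod 107); 18·6 ≡ 1, so inverse 6.
x ≡ 11·19153·19 + 91·2889·43 + 37·4833·6 = 16380560.
16380560 mod 517131 = 349499.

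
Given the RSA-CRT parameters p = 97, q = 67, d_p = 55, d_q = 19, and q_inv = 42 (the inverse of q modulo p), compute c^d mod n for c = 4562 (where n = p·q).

5291

m₁ = c^(d_p) mod p: c ≡ 3 (mod 97), and 3^55 mod 97 = 53.
m₂ = c^(d_q) mod q: c ≡ 6 (mod 67), and 6^19 mod 67 = 65.
h = q_inv·(m₁ − m₂) mod p = 42·(53 − 65) mod 97 = 78.
m = m₂ + h·q = 65 + 78·67 = 5291.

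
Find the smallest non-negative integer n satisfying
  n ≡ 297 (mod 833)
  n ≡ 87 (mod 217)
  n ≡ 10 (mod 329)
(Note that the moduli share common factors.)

160233

gcd(833, 217) = 7 and 7 | (87 − 297), so the pair is consistent; merging gives n ≡ 5295 (mod 25823), where 25823 = lcm(833, 217).
gcd(25823, 329) = 7 and 7 | (10 − 5295), so the pair is consistent; merging gives n ≡ 160233 (mod 1213681), where 1213681 = lcm(25823, 329).
The solution is unique modulo lcm(833, 217, 329) = 1213681.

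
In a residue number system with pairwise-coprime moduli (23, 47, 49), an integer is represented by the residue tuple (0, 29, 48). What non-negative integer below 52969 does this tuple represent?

From x ≡ 0 (mod 23) write x = 0 + 23t. Substituting into x ≡ 29 (mod 47) gives 23t ≡ 29 (mod 47), and since 23⁻¹ ≡ 45 (mod 47), t ≡ 36. Hence x ≡ 0 + 23·36 = 828 (mod 1081).
From x ≡ 828 (mod 1081) write x = 828 + 1081t. Substituting into x ≡ 48 (mod 49) gives 1081t ≡ 4 (mod 49), and since 3⁻¹ ≡ 33 (mod 49), t ≡ 34. Hence x ≡ 828 + 1081·34 = 37582 (mod 52969).

37582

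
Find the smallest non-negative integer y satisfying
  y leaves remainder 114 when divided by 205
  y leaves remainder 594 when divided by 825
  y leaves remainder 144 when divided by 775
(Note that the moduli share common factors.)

530244

Combine the congruences pairwise.
gcd(205, 825) = 5 and 5 | (594 − 114), so the pair is consistent; merging gives y ≡ 22869 (mod 33825), where 33825 = lcm(205, 825).
gcd(33825, 775) = 25 and 25 | (144 − 22869), so the pair is consistent; merging gives y ≡ 530244 (mod 1048575), where 1048575 = lcm(33825, 775).
The solution is unique modulo lcm(205, 825, 775) = 1048575.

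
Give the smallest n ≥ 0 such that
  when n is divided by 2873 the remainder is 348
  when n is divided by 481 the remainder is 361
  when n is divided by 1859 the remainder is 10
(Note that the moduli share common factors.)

210077

Combine the congruences pairwise.
gcd(2873, 481) = 13 and 13 | (361 − 348), so the pair is consistent; merging gives n ≡ 103776 (mod 106301), where 106301 = lcm(2873, 481).
gcd(106301, 1859) = 169 and 169 | (10 − 103776), so the pair is consistent; merging gives n ≡ 210077 (mod 1169311), where 1169311 = lcm(106301, 1859).
The solution is unique modulo lcm(2873, 481, 1859) = 1169311.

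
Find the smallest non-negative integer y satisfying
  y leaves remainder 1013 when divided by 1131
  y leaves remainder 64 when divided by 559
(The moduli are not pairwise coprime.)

15716

Combine the congruences pairwise.
gcd(1131, 559) = 13 and 13 | (64 − 1013), so the pair is consistent; merging gives y ≡ 15716 (mod 48633), where 48633 = lcm(1131, 559).
The solution is unique modulo lcm(1131, 559) = 48633.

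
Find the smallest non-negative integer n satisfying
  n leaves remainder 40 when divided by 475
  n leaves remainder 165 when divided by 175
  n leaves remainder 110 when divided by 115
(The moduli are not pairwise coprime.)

20465

gcd(475, 175) = 25 and 25 | (165 − 40), so the pair is consistent; merging gives n ≡ 515 (mod 3325), where 3325 = lcm(475, 175).
gcd(3325, 115) = 5 and 5 | (110 − 515), so the pair is consistent; merging gives n ≡ 20465 (mod 76475), where 76475 = lcm(3325, 115).
The solution is unique modulo lcm(475, 175, 115) = 76475.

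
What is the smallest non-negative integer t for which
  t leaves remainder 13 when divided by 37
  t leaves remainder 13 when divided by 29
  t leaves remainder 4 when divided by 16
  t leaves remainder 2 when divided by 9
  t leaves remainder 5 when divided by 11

230708

The moduli are pairwise coprime; N = 37·29·16·9·11 = 1699632.
N/37 = 45936; 45936 ≡ 19 (mod 37); 19·2 ≡ 1, so inverse 2.
N/29 = 58608; 58608 ≡ 28 (mod 29); 28·28 ≡ 1, so inverse 28.
N/16 = 106227; 106227 ≡ 3 (mod 16); 3·11 ≡ 1, so inverse 11.
N/9 = 188848; 188848 ≡ 1 (mod 9), inverse 1.
N/11 = 154512; 154512 ≡ 6 (mod 11); 6·2 ≡ 1, so inverse 2.
t ≡ 13·45936·2 + 13·58608·28 + 4·106227·11 + 2·188848·1 + 5·154512·2 = 29124452.
29124452 mod 1699632 = 230708.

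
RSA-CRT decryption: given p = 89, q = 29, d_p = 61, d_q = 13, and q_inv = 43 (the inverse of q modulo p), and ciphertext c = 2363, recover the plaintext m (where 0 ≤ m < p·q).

m₁ = c^(d_p) mod p: c ≡ 49 (mod 89), and 49^61 mod 89 = 84.
m₂ = c^(d_q) mod q: c ≡ 14 (mod 29), and 14^13 mod 29 = 2.
h = q_inv·(m₁ − m₂) mod p = 43·(84 − 2) mod 89 = 55.
m = m₂ + h·q = 2 + 55·29 = 1597.

1597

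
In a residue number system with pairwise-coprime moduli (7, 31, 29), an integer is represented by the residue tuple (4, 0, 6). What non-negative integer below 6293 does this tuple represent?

2790

The moduli are pairwise coprime; N = 7·31·29 = 6293.
N/7 = 899; 899 ≡ 3 (mod 7); 3·5 ≡ 1, so inverse 5.
N/31 = 203; 203 ≡ 17 (mod 31); 17·11 ≡ 1, so inverse 11.
N/29 = 217; 217 ≡ 14 (mod 29); 14·27 ≡ 1, so inverse 27.
x ≡ 4·899·5 + 0·203·11 + 6·217·27 = 53134.
53134 mod 6293 = 2790.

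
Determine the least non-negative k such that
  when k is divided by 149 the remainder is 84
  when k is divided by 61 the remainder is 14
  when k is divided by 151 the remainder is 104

The moduli are pairwise coprime; N = 149·61·151 = 1372439.
N/149 = 9211; 9211 ≡ 122 (mod 149); 122·11 ≡ 1, so inverse 11.
N/61 = 22499; 22499 ≡ 51 (mod 61); 51·6 ≡ 1, so inverse 6.
N/151 = 9089; 9089 ≡ 29 (mod 151); 29·125 ≡ 1, so inverse 125.
k ≡ 84·9211·11 + 14·22499·6 + 104·9089·125 = 128557880.
128557880 mod 1372439 = 921053.

921053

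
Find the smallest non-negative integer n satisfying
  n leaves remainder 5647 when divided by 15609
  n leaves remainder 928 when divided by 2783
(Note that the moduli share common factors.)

gcd(15609, 2783) = 121 and 121 | (928 − 5647), so the pair is consistent; merging gives n ≡ 192955 (mod 359007), where 359007 = lcm(15609, 2783).
The solution is unique modulo lcm(15609, 2783) = 359007.

192955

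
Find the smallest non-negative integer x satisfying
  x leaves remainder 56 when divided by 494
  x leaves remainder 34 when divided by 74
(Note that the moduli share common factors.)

2032

Combine the congruences pairwise.
gcd(494, 74) = 2 and 2 | (34 − 56), so the pair is consistent; merging gives x ≡ 2032 (mod 18278), where 18278 = lcm(494, 74).
The solution is unique modulo lcm(494, 74) = 18278.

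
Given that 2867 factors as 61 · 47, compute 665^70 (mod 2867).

2122

Mod 61: 665 ≡ 55; by Fermat, exponent reduces to 70 mod 60 = 10; 55^10 ≡ 48 (mod 61).
Mod 47: 665 ≡ 7; by Fermat, exponent reduces to 70 mod 46 = 24; 7^24 ≡ 7 (mod 47).
Combine by CRT: x ≡ 48 (mod 61), x ≡ 7 (mod 47) ⇒ x ≡ 2122 (mod 2867).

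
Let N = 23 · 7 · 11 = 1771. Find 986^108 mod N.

64

Mod 23: 986 ≡ 20; by Fermat, exponent reduces to 108 mod 22 = 20; 20^20 ≡ 18 (mod 23).
Mod 7: 986 ≡ 6; since 6 | 108, by Fermat 6^108 ≡ 1 (mod 7).
Mod 11: 986 ≡ 7; by Fermat, exponent reduces to 108 mod 10 = 8; 7^8 ≡ 9 (mod 11).
Combine by CRT: x ≡ 18 (mod 23), x ≡ 1 (mod 7), x ≡ 9 (mod 11) ⇒ x ≡ 64 (mod 1771).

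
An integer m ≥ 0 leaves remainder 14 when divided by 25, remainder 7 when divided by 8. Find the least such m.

Combine the congruences pairwise.
From m ≡ 14 (mod 25) write m = 14 + 25t. Substituting into m ≡ 7 (mod 8) gives 25t ≡ 1 (mod 8), and since 1⁻¹ ≡ 1 (mod 8), t ≡ 1. Hence m ≡ 14 + 25·1 = 39 (mod 200).

39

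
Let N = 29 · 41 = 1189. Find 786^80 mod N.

575

Mod 29: 786 ≡ 3; by Fermat, exponent reduces to 80 mod 28 = 24; 3^24 ≡ 24 (mod 29).
Mod 41: 786 ≡ 7; since 40 | 80, by Fermat 7^80 ≡ 1 (mod 41).
Combine by CRT: x ≡ 24 (mod 29), x ≡ 1 (mod 41) ⇒ x ≡ 575 (mod 1189).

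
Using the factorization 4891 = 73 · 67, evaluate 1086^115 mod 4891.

Mod 73: 1086 ≡ 64; by Fermat, exponent reduces to 115 mod 72 = 43; 64^43 ≡ 64 (mod 73).
Mod 67: 1086 ≡ 14; by Fermat, exponent reduces to 115 mod 66 = 49; 14^49 ≡ 15 (mod 67).
Combine by CRT: x ≡ 64 (mod 73), x ≡ 15 (mod 67) ⇒ x ≡ 283 (mod 4891).

283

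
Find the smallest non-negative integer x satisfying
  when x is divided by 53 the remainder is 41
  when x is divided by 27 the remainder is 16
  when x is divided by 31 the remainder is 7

Combine the congruences pairwise.
From x ≡ 41 (mod 53) write x = 41 + 53t. Substituting into x ≡ 16 (mod 27) gives 53t ≡ 2 (mod 27), and since 26⁻¹ ≡ 26 (mod 27), t ≡ 25. Hence x ≡ 41 + 53·25 = 1366 (mod 1431).
From x ≡ 1366 (mod 1431) write x = 1366 + 1431t. Substituting into x ≡ 7 (mod 31) gives 1431t ≡ 5 (mod 31), and since 5⁻¹ ≡ 25 (mod 31), t ≡ 1. Hence x ≡ 1366 + 1431·1 = 2797 (mod 44361).

2797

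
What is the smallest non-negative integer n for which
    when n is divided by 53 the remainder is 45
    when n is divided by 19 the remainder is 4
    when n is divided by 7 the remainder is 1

The moduli are pairwise coprime; M = 53·19·7 = 7049.
M/53 = 133; 133 ≡ 27 (mod 53); 27·2 ≡ 1, so inverse 2.
M/19 = 371; 371 ≡ 10 (mod 19); 10·2 ≡ 1, so inverse 2.
M/7 = 1007; 1007 ≡ 6 (mod 7); 6·6 ≡ 1, so inverse 6.
n ≡ 45·133·2 + 4·371·2 + 1·1007·6 = 20980.
20980 mod 7049 = 6882.

6882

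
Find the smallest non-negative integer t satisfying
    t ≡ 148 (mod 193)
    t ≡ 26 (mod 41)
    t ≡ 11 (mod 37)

201254

From t ≡ 148 (mod 193) write t = 148 + 193s. Substituting into t ≡ 26 (mod 41) gives 193s ≡ 1 (mod 41), and since 29⁻¹ ≡ 17 (mod 41), s ≡ 17. Hence t ≡ 148 + 193·17 = 3429 (mod 7913).
From t ≡ 3429 (mod 7913) write t = 3429 + 7913s. Substituting into t ≡ 11 (mod 37) gives 7913s ≡ 23 (mod 37), and since 32⁻¹ ≡ 22 (mod 37), s ≡ 25. Hence t ≡ 3429 + 7913·25 = 201254 (mod 292781).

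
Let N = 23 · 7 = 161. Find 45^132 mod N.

Mod 23: 45 ≡ 22; since 22 | 132, by Fermat 22^132 ≡ 1 (mod 23).
Mod 7: 45 ≡ 3; since 6 | 132, by Fermat 3^132 ≡ 1 (mod 7).
Combine by CRT: x ≡ 1 (mod 23), x ≡ 1 (mod 7) ⇒ x ≡ 1 (mod 161).

1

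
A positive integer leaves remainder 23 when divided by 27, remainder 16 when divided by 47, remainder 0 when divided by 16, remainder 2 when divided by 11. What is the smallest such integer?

125600

Combine the congruences pairwise.
From a ≡ 23 (mod 27) write a = 23 + 27t. Substituting into a ≡ 16 (mod 47) gives 27t ≡ 40 (mod 47), and since 27⁻¹ ≡ 7 (mod 47), t ≡ 45. Hence a ≡ 23 + 27·45 = 1238 (mod 1269).
From a ≡ 1238 (mod 1269) write a = 1238 + 1269t. Substituting into a ≡ 0 (mod 16) gives 1269t ≡ 10 (mod 16), and since 5⁻¹ ≡ 13 (mod 16), t ≡ 2. Hence a ≡ 1238 + 1269·2 = 3776 (mod 20304).
From a ≡ 3776 (mod 20304) write a = 3776 + 20304t. Substituting into a ≡ 2 (mod 11) gives 20304t ≡ 10 (mod 11), and since 9⁻¹ ≡ 5 (mod 11), t ≡ 6. Hence a ≡ 3776 + 20304·6 = 125600 (mod 223344).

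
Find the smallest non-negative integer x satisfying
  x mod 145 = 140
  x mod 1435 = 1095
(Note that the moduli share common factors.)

36970

gcd(145, 1435) = 5 and 5 | (1095 − 140), so the pair is consistent; merging gives x ≡ 36970 (mod 41615), where 41615 = lcm(145, 1435).
The solution is unique modulo lcm(145, 1435) = 41615.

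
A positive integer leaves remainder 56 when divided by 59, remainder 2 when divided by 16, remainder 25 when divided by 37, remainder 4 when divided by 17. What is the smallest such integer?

The moduli are pairwise coprime; N = 59·16·37·17 = 593776.
N/59 = 10064; 10064 ≡ 34 (mod 59); 34·33 ≡ 1, so inverse 33.
N/16 = 37111; 37111 ≡ 7 (mod 16); 7·7 ≡ 1, so inverse 7.
N/37 = 16048; 16048 ≡ 27 (mod 37); 27·11 ≡ 1, so inverse 11.
N/17 = 34928; 34928 ≡ 10 (mod 17); 10·12 ≡ 1, so inverse 12.
x ≡ 56·10064·33 + 2·37111·7 + 25·16048·11 + 4·34928·12 = 25207570.
25207570 mod 593776 = 268978.

268978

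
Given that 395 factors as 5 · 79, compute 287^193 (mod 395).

Mod 5: 287 ≡ 2; by Fermat, exponent reduces to 193 mod 4 = 1; 2^1 ≡ 2 (mod 5).
Mod 79: 287 ≡ 50; by Fermat, exponent reduces to 193 mod 78 = 37; 50^37 ≡ 31 (mod 79).
Combine by CRT: x ≡ 2 (mod 5), x ≡ 31 (mod 79) ⇒ x ≡ 347 (mod 395).

347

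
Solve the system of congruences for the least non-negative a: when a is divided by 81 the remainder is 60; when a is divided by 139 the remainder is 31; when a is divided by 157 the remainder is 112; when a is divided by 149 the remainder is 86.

136971465

The moduli are pairwise coprime; N = 81·139·157·149 = 263381787.
N/81 = 3251627; 3251627 ≡ 44 (mod 81); 44·35 ≡ 1, so inverse 35.
N/139 = 1894833; 1894833 ≡ 124 (mod 139); 124·37 ≡ 1, so inverse 37.
N/157 = 1677591; 1677591 ≡ 46 (mod 157); 46·99 ≡ 1, so inverse 99.
N/149 = 1767663; 1767663 ≡ 76 (mod 149); 76·100 ≡ 1, so inverse 100.
a ≡ 60·3251627·35 + 31·1894833·37 + 112·1677591·99 + 86·1767663·100 = 42804820959.
42804820959 mod 263381787 = 136971465.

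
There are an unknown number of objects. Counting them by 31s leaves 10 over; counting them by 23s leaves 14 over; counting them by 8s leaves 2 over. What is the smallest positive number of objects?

3234

From N ≡ 10 (mod 31) write N = 10 + 31t. Substituting into N ≡ 14 (mod 23) gives 31t ≡ 4 (mod 23), and since 8⁻¹ ≡ 3 (mod 23), t ≡ 12. Hence N ≡ 10 + 31·12 = 382 (mod 713).
From N ≡ 382 (mod 713) write N = 382 + 713t. Substituting into N ≡ 2 (mod 8) gives 713t ≡ 4 (mod 8), and since 1⁻¹ ≡ 1 (mod 8), t ≡ 4. Hence N ≡ 382 + 713·4 = 3234 (mod 5704).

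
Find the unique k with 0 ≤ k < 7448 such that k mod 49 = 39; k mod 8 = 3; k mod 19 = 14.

7291

The moduli are pairwise coprime; N = 49·8·19 = 7448.
N/49 = 152; 152 ≡ 5 (mod 49); 5·10 ≡ 1, so inverse 10.
N/8 = 931; 931 ≡ 3 (mod 8); 3·3 ≡ 1, so inverse 3.
N/19 = 392; 392 ≡ 12 (mod 19); 12·8 ≡ 1, so inverse 8.
k ≡ 39·152·10 + 3·931·3 + 14·392·8 = 111563.
111563 mod 7448 = 7291.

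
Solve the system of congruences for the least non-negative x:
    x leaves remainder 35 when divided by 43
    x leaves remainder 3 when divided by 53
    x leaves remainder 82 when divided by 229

The moduli are pairwise coprime; N = 43·53·229 = 521891.
N/43 = 12137; 12137 ≡ 11 (mod 43); 11·4 ≡ 1, so inverse 4.
N/53 = 9847; 9847 ≡ 42 (mod 53); 42·24 ≡ 1, so inverse 24.
N/229 = 2279; 2279 ≡ 218 (mod 229); 218·104 ≡ 1, so inverse 104.
x ≡ 35·12137·4 + 3·9847·24 + 82·2279·104 = 21843476.
21843476 mod 521891 = 445945.

445945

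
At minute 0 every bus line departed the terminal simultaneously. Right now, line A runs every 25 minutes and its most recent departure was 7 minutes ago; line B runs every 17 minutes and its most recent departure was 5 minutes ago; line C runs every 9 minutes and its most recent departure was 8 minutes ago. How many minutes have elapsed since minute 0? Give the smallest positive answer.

The moduli are pairwise coprime; N = 25·17·9 = 3825.
N/25 = 153; 153 ≡ 3 (mod 25); 3·17 ≡ 1, so inverse 17.
N/17 = 225; 225 ≡ 4 (mod 17); 4·13 ≡ 1, so inverse 13.
N/9 = 425; 425 ≡ 2 (mod 9); 2·5 ≡ 1, so inverse 5.
t ≡ 7·153·17 + 5·225·13 + 8·425·5 = 49832.
49832 mod 3825 = 107.

107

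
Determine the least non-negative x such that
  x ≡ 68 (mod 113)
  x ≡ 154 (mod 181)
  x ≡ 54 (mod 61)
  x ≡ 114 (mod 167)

Combine the congruences pairwise.
From x ≡ 68 (mod 113) write x = 68 + 113t. Substituting into x ≡ 154 (mod 181) gives 113t ≡ 86 (mod 181), and since 113⁻¹ ≡ 173 (mod 181), t ≡ 36. Hence x ≡ 68 + 113·36 = 4136 (mod 20453).
From x ≡ 4136 (mod 20453) write x = 4136 + 20453t. Substituting into x ≡ 54 (mod 61) gives 20453t ≡ 5 (mod 61), and since 18⁻¹ ≡ 17 (mod 61), t ≡ 24. Hence x ≡ 4136 + 20453·24 = 495008 (mod 1247633).
From x ≡ 495008 (mod 1247633) write x = 495008 + 1247633t. Substituting into x ≡ 114 (mod 167) gives 1247633t ≡ 94 (mod 167), and since 143⁻¹ ≡ 160 (mod 167), t ≡ 10. Hence x ≡ 495008 + 1247633·10 = 12971338 (mod 208354711).

12971338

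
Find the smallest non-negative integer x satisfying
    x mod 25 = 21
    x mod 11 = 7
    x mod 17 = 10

4396

From x ≡ 21 (mod 25) write x = 21 + 25t. Substituting into x ≡ 7 (mod 11) gives 25t ≡ 8 (mod 11), and since 3⁻¹ ≡ 4 (mod 11), t ≡ 10. Hence x ≡ 21 + 25·10 = 271 (mod 275).
From x ≡ 271 (mod 275) write x = 271 + 275t. Substituting into x ≡ 10 (mod 17) gives 275t ≡ 11 (mod 17), and since 3⁻¹ ≡ 6 (mod 17), t ≡ 15. Hence x ≡ 271 + 275·15 = 4396 (mod 4675).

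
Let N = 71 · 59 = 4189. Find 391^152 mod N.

1023

Mod 71: 391 ≡ 36; by Fermat, exponent reduces to 152 mod 70 = 12; 36^12 ≡ 29 (mod 71).
Mod 59: 391 ≡ 37; by Fermat, exponent reduces to 152 mod 58 = 36; 37^36 ≡ 20 (mod 59).
Combine by CRT: x ≡ 29 (mod 71), x ≡ 20 (mod 59) ⇒ x ≡ 1023 (mod 4189).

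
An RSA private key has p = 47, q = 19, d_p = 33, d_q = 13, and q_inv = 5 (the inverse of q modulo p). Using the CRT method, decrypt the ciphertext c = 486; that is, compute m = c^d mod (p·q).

m₁ = c^(d_p) mod p: c ≡ 16 (mod 47), and 16^33 mod 47 = 36.
m₂ = c^(d_q) mod q: c ≡ 11 (mod 19), and 11^13 mod 19 = 11.
h = q_inv·(m₁ − m₂) mod p = 5·(36 − 11) mod 47 = 31.
m = m₂ + h·q = 11 + 31·19 = 600.

600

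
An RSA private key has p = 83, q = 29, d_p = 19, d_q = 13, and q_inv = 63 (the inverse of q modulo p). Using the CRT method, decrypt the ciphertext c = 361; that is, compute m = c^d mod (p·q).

1198

m₁ = c^(d_p) mod p: c ≡ 29 (mod 83), and 29^19 mod 83 = 36.
m₂ = c^(d_q) mod q: c ≡ 13 (mod 29), and 13^13 mod 29 = 9.
h = q_inv·(m₁ − m₂) mod p = 63·(36 − 9) mod 83 = 41.
m = m₂ + h·q = 9 + 41·29 = 1198.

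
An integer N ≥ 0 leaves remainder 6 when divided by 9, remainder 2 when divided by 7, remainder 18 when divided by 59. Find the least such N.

From N ≡ 6 (mod 9) write N = 6 + 9t. Substituting into N ≡ 2 (mod 7) gives 9t ≡ 3 (mod 7), and since 2⁻¹ ≡ 4 (mod 7), t ≡ 5. Hence N ≡ 6 + 9·5 = 51 (mod 63).
From N ≡ 51 (mod 63) write N = 51 + 63t. Substituting into N ≡ 18 (mod 59) gives 63t ≡ 26 (mod 59), and since 4⁻¹ ≡ 15 (mod 59), t ≡ 36. Hence N ≡ 51 + 63·36 = 2319 (mod 3717).

2319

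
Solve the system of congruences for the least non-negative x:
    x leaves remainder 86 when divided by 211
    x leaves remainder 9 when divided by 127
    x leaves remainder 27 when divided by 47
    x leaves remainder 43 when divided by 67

Combine the congruences pairwise.
From x ≡ 86 (mod 211) write x = 86 + 211t. Substituting into x ≡ 9 (mod 127) gives 211t ≡ 50 (mod 127), and since 84⁻¹ ≡ 62 (mod 127), t ≡ 52. Hence x ≡ 86 + 211·52 = 11058 (mod 26797).
From x ≡ 11058 (mod 26797) write x = 11058 + 26797t. Substituting into x ≡ 27 (mod 47) gives 26797t ≡ 14 (mod 47), and since 7⁻¹ ≡ 27 (mod 47), t ≡ 2. Hence x ≡ 11058 + 26797·2 = 64652 (mod 1259459).
From x ≡ 64652 (mod 1259459) write x = 64652 + 1259459t. Substituting into x ≡ 43 (mod 67) gives 1259459t ≡ 46 (mod 67), and since 60⁻¹ ≡ 19 (mod 67), t ≡ 3. Hence x ≡ 64652 + 1259459·3 = 3843029 (mod 84383753).

3843029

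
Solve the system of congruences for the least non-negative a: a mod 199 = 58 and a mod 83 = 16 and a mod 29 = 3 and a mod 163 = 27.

77341408

From a ≡ 58 (mod 199) write a = 58 + 199t. Substituting into a ≡ 16 (mod 83) gives 199t ≡ 41 (mod 83), and since 33⁻¹ ≡ 78 (mod 83), t ≡ 44. Hence a ≡ 58 + 199·44 = 8814 (mod 16517).
From a ≡ 8814 (mod 16517) write a = 8814 + 16517t. Substituting into a ≡ 3 (mod 29) gives 16517t ≡ 5 (mod 29), and since 16⁻¹ ≡ 20 (mod 29), t ≡ 13. Hence a ≡ 8814 + 16517·13 = 223535 (mod 478993).
From a ≡ 223535 (mod 478993) write a = 223535 + 478993t. Substituting into a ≡ 27 (mod 163) gives 478993t ≡ 128 (mod 163), and since 99⁻¹ ≡ 28 (mod 163), t ≡ 161. Hence a ≡ 223535 + 478993·161 = 77341408 (mod 78075859).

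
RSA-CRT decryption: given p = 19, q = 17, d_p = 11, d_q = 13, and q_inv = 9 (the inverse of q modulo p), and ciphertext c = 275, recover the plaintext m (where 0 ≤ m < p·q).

m₁ = c^(d_p) mod p: c ≡ 9 (mod 19), and 9^11 mod 19 = 5.
m₂ = c^(d_q) mod q: c ≡ 3 (mod 17), and 3^13 mod 17 = 12.
h = q_inv·(m₁ − m₂) mod p = 9·(5 − 12) mod 19 = 13.
m = m₂ + h·q = 12 + 13·17 = 233.

233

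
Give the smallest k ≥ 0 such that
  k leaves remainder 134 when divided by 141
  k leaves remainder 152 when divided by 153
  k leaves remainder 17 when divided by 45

32282

gcd(141, 153) = 3 and 3 | (152 − 134), so the pair is consistent; merging gives k ≡ 3518 (mod 7191), where 7191 = lcm(141, 153).
gcd(7191, 45) = 9 and 9 | (17 − 3518), so the pair is consistent; merging gives k ≡ 32282 (mod 35955), where 35955 = lcm(7191, 45).
The solution is unique modulo lcm(141, 153, 45) = 35955.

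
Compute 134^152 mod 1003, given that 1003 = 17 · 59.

324

Mod 17: 134 ≡ 15; by Fermat, exponent reduces to 152 mod 16 = 8; 15^8 ≡ 1 (mod 17).
Mod 59: 134 ≡ 16; by Fermat, exponent reduces to 152 mod 58 = 36; 16^36 ≡ 29 (mod 59).
Combine by CRT: x ≡ 1 (mod 17), x ≡ 29 (mod 59) ⇒ x ≡ 324 (mod 1003).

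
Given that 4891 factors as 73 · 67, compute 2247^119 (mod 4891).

1350

Mod 73: 2247 ≡ 57; by Fermat, exponent reduces to 119 mod 72 = 47; 57^47 ≡ 36 (mod 73).
Mod 67: 2247 ≡ 36; by Fermat, exponent reduces to 119 mod 66 = 53; 36^53 ≡ 10 (mod 67).
Combine by CRT: x ≡ 36 (mod 73), x ≡ 10 (mod 67) ⇒ x ≡ 1350 (mod 4891).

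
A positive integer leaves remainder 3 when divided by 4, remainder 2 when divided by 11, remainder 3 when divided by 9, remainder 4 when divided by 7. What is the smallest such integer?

1047

Combine the congruences pairwise.
From n ≡ 3 (mod 4) write n = 3 + 4t. Substituting into n ≡ 2 (mod 11) gives 4t ≡ 10 (mod 11), and since 4⁻¹ ≡ 3 (mod 11), t ≡ 8. Hence n ≡ 3 + 4·8 = 35 (mod 44).
From n ≡ 35 (mod 44) write n = 35 + 44t. Substituting into n ≡ 3 (mod 9) gives 44t ≡ 4 (mod 9), and since 8⁻¹ ≡ 8 (mod 9), t ≡ 5. Hence n ≡ 35 + 44·5 = 255 (mod 396).
From n ≡ 255 (mod 396) write n = 255 + 396t. Substituting into n ≡ 4 (mod 7) gives 396t ≡ 1 (mod 7), and since 4⁻¹ ≡ 2 (mod 7), t ≡ 2. Hence n ≡ 255 + 396·2 = 1047 (mod 2772).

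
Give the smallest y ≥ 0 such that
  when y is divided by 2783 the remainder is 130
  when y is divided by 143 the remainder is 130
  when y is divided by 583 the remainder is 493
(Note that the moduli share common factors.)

398099

gcd(2783, 143) = 11 and 11 | (130 − 130), so the pair is consistent; merging gives y ≡ 130 (mod 36179), where 36179 = lcm(2783, 143).
gcd(36179, 583) = 11 and 11 | (493 − 130), so the pair is consistent; merging gives y ≡ 398099 (mod 1917487), where 1917487 = lcm(36179, 583).
The solution is unique modulo lcm(2783, 143, 583) = 1917487.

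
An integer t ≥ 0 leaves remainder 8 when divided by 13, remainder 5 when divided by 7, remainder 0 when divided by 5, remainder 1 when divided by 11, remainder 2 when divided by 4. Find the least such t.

The moduli are pairwise coprime; N = 13·7·5·11·4 = 20020.
N/13 = 1540; 1540 ≡ 6 (mod 13); 6·11 ≡ 1, so inverse 11.
N/7 = 2860; 2860 ≡ 4 (mod 7); 4·2 ≡ 1, so inverse 2.
N/5 = 4004; 4004 ≡ 4 (mod 5); 4·4 ≡ 1, so inverse 4.
N/11 = 1820; 1820 ≡ 5 (mod 11); 5·9 ≡ 1, so inverse 9.
N/4 = 5005; 5005 ≡ 1 (mod 4), inverse 1.
t ≡ 8·1540·11 + 5·2860·2 + 0·4004·4 + 1·1820·9 + 2·5005·1 = 190510.
190510 mod 20020 = 10330.

10330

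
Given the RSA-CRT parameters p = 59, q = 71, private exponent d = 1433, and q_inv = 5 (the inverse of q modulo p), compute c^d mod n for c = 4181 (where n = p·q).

d_p = d mod (p−1) = 1433 mod 58 = 41; d_q = d mod (q−1) = 33.
m₁ = c^(d_p) mod p: c ≡ 51 (mod 59), and 51^41 mod 59 = 49.
m₂ = c^(d_q) mod q: c ≡ 63 (mod 71), and 63^33 mod 71 = 61.
h = q_inv·(m₁ − m₂) mod p = 5·(49 − 61) mod 59 = 58.
m = m₂ + h·q = 61 + 58·71 = 4179.

4179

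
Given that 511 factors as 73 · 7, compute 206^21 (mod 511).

335

Mod 73: 206 ≡ 60; 60^21 ≡ 43 (mod 73).
Mod 7: 206 ≡ 3; by Fermat, exponent reduces to 21 mod 6 = 3; 3^3 ≡ 6 (mod 7).
Combine by CRT: x ≡ 43 (mod 73), x ≡ 6 (mod 7) ⇒ x ≡ 335 (mod 511).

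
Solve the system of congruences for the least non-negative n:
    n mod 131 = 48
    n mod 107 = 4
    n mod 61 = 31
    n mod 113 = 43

24840268

The moduli are pairwise coprime; M = 131·107·61·113 = 96619181.
M/131 = 737551; 737551 ≡ 21 (mod 131); 21·25 ≡ 1, so inverse 25.
M/107 = 902983; 902983 ≡ 10 (mod 107); 10·75 ≡ 1, so inverse 75.
M/61 = 1583921; 1583921 ≡ 56 (mod 61); 56·12 ≡ 1, so inverse 12.
M/113 = 855037; 855037 ≡ 79 (mod 113); 79·103 ≡ 1, so inverse 103.
n ≡ 48·737551·25 + 4·902983·75 + 31·1583921·12 + 43·855037·103 = 5532133585.
5532133585 mod 96619181 = 24840268.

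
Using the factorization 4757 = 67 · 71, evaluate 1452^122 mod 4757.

Mod 67: 1452 ≡ 45; by Fermat, exponent reduces to 122 mod 66 = 56; 45^56 ≡ 22 (mod 67).
Mod 71: 1452 ≡ 32; by Fermat, exponent reduces to 122 mod 70 = 52; 32^52 ≡ 37 (mod 71).
Combine by CRT: x ≡ 22 (mod 67), x ≡ 37 (mod 71) ⇒ x ≡ 960 (mod 4757).

960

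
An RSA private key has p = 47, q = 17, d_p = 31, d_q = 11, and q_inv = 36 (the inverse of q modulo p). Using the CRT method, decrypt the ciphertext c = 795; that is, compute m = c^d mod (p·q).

m₁ = c^(d_p) mod p: c ≡ 43 (mod 47), and 43^31 mod 47 = 29.
m₂ = c^(d_q) mod q: c ≡ 13 (mod 17), and 13^11 mod 17 = 4.
h = q_inv·(m₁ − m₂) mod p = 36·(29 − 4) mod 47 = 7.
m = m₂ + h·q = 4 + 7·17 = 123.

123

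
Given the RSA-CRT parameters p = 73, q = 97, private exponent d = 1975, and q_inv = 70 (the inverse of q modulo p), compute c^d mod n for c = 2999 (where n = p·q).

d_p = d mod (p−1) = 1975 mod 72 = 31; d_q = d mod (q−1) = 55.
m₁ = c^(d_p) mod p: c ≡ 6 (mod 73), and 6^31 mod 73 = 25.
m₂ = c^(d_q) mod q: c ≡ 89 (mod 97), and 89^55 mod 97 = 85.
h = q_inv·(m₁ − m₂) mod p = 70·(25 − 85) mod 73 = 34.
m = m₂ + h·q = 85 + 34·97 = 3383.

3383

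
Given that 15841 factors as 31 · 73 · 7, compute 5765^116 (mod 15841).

5147

Mod 31: 5765 ≡ 30; by Fermat, exponent reduces to 116 mod 30 = 26; 30^26 ≡ 1 (mod 31).
Mod 73: 5765 ≡ 71; by Fermat, exponent reduces to 116 mod 72 = 44; 71^44 ≡ 37 (mod 73).
Mod 7: 5765 ≡ 4; by Fermat, exponent reduces to 116 mod 6 = 2; 4^2 ≡ 2 (mod 7).
Combine by CRT: x ≡ 1 (mod 31), x ≡ 37 (mod 73), x ≡ 2 (mod 7) ⇒ x ≡ 5147 (mod 15841).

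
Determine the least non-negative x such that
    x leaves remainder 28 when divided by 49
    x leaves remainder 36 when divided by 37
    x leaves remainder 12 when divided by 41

The moduli are pairwise coprime; N = 49·37·41 = 74333.
N/49 = 1517; 1517 ≡ 47 (mod 49); 47·24 ≡ 1, so inverse 24.
N/37 = 2009; 2009 ≡ 11 (mod 37); 11·27 ≡ 1, so inverse 27.
N/41 = 1813; 1813 ≡ 9 (mod 41); 9·32 ≡ 1, so inverse 32.
x ≡ 28·1517·24 + 36·2009·27 + 12·1813·32 = 3668364.
3668364 mod 74333 = 26047.

26047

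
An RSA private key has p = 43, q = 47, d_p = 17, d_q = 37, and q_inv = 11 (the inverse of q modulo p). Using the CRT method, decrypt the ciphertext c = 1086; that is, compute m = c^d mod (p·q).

772

m₁ = c^(d_p) mod p: c ≡ 11 (mod 43), and 11^17 mod 43 = 41.
m₂ = c^(d_q) mod q: c ≡ 5 (mod 47), and 5^37 mod 47 = 20.
h = q_inv·(m₁ − m₂) mod p = 11·(41 − 20) mod 43 = 16.
m = m₂ + h·q = 20 + 16·47 = 772.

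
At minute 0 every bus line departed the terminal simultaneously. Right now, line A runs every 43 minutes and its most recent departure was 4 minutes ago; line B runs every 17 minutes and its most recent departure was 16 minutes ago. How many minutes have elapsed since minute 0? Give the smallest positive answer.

From t ≡ 4 (mod 43) write t = 4 + 43s. Substituting into t ≡ 16 (mod 17) gives 43s ≡ 12 (mod 17), and since 9⁻¹ ≡ 2 (mod 17), s ≡ 7. Hence t ≡ 4 + 43·7 = 305 (mod 731).

305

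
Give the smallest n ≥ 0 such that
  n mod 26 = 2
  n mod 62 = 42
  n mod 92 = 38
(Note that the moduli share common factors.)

gcd(26, 62) = 2 and 2 | (42 − 2), so the pair is consistent; merging gives n ≡ 600 (mod 806), where 806 = lcm(26, 62).
gcd(806, 92) = 2 and 2 | (38 − 600), so the pair is consistent; merging gives n ≡ 11078 (mod 37076), where 37076 = lcm(806, 92).
The solution is unique modulo lcm(26, 62, 92) = 37076.

11078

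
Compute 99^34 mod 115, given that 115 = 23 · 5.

16

Mod 23: 99 ≡ 7; by Fermat, exponent reduces to 34 mod 22 = 12; 7^12 ≡ 16 (mod 23).
Mod 5: 99 ≡ 4; by Fermat, exponent reduces to 34 mod 4 = 2; 4^2 ≡ 1 (mod 5).
Combine by CRT: x ≡ 16 (mod 23), x ≡ 1 (mod 5) ⇒ x ≡ 16 (mod 115).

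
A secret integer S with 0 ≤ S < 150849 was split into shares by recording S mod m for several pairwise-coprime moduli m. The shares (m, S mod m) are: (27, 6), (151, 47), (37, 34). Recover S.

96234

The moduli are pairwise coprime; N = 27·151·37 = 150849.
N/27 = 5587; 5587 ≡ 25 (mod 27); 25·13 ≡ 1, so inverse 13.
N/151 = 999; 999 ≡ 93 (mod 151); 93·13 ≡ 1, so inverse 13.
N/37 = 4077; 4077 ≡ 7 (mod 37); 7·16 ≡ 1, so inverse 16.
S ≡ 6·5587·13 + 47·999·13 + 34·4077·16 = 3264063.
3264063 mod 150849 = 96234.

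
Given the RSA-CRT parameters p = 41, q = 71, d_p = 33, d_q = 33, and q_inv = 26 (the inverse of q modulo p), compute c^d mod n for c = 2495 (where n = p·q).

475

m₁ = c^(d_p) mod p: c ≡ 35 (mod 41), and 35^33 mod 41 = 24.
m₂ = c^(d_q) mod q: c ≡ 10 (mod 71), and 10^33 mod 71 = 49.
h = q_inv·(m₁ − m₂) mod p = 26·(24 − 49) mod 41 = 6.
m = m₂ + h·q = 49 + 6·71 = 475.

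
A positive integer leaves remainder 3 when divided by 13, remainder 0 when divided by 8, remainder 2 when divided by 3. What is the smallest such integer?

Combine the congruences pairwise.
From x ≡ 3 (mod 13) write x = 3 + 13t. Substituting into x ≡ 0 (mod 8) gives 13t ≡ 5 (mod 8), and since 5⁻¹ ≡ 5 (mod 8), t ≡ 1. Hence x ≡ 3 + 13·1 = 16 (mod 104).
From x ≡ 16 (mod 104) write x = 16 + 104t. Substituting into x ≡ 2 (mod 3) gives 104t ≡ 1 (mod 3), and since 2⁻¹ ≡ 2 (mod 3), t ≡ 2. Hence x ≡ 16 + 104·2 = 224 (mod 312).

224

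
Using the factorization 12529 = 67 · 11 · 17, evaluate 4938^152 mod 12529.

Mod 67: 4938 ≡ 47; by Fermat, exponent reduces to 152 mod 66 = 20; 47^20 ≡ 19 (mod 67).
Mod 11: 4938 ≡ 10; by Fermat, exponent reduces to 152 mod 10 = 2; 10^2 ≡ 1 (mod 11).
Mod 17: 4938 ≡ 8; by Fermat, exponent reduces to 152 mod 16 = 8; 8^8 ≡ 1 (mod 17).
Combine by CRT: x ≡ 19 (mod 67), x ≡ 1 (mod 11), x ≡ 1 (mod 17) ⇒ x ≡ 6920 (mod 12529).

6920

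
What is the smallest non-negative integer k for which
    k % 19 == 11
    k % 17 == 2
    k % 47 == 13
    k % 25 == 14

Combine the congruences pairwise.
From k ≡ 11 (mod 19) write k = 11 + 19t. Substituting into k ≡ 2 (mod 17) gives 19t ≡ 8 (mod 17), and since 2⁻¹ ≡ 9 (mod 17), t ≡ 4. Hence k ≡ 11 + 19·4 = 87 (mod 323).
From k ≡ 87 (mod 323) write k = 87 + 323t. Substituting into k ≡ 13 (mod 47) gives 323t ≡ 20 (mod 47), and since 41⁻¹ ≡ 39 (mod 47), t ≡ 28. Hence k ≡ 87 + 323·28 = 9131 (mod 15181).
From k ≡ 9131 (mod 15181) write k = 9131 + 15181t. Substituting into k ≡ 14 (mod 25) gives 15181t ≡ 8 (mod 25), and since 6⁻¹ ≡ 21 (mod 25), t ≡ 18. Hence k ≡ 9131 + 15181·18 = 282389 (mod 379525).

282389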